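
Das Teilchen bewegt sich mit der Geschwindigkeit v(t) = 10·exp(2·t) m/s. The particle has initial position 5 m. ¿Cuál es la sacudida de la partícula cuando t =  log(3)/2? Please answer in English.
We must differentiate our velocity equation v(t) = 10·exp(2·t) 2 times. Taking d/dt of v(t), we find a(t) = 20·exp(2·t). Differentiating acceleration, we get jerk: j(t) = 40·exp(2·t). Using j(t) = 40·exp(2·t) and substituting t = log(3)/2, we find j = 120.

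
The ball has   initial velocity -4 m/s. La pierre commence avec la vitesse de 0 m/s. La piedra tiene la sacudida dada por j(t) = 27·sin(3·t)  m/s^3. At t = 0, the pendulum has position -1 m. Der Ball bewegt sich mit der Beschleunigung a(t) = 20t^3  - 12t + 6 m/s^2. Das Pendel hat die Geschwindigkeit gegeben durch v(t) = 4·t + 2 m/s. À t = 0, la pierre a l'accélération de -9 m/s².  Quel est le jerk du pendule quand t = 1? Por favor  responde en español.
Debemos derivar nuestra ecuación de la velocidad v(t) = 4·t + 2 2 veces. La derivada de la velocidad da la aceleración: a(t) = 4. Derivando la aceleración, obtenemos la sacudida: j(t) = 0. Usando j(t) = 0 y sustituyendo t = 1, encontramos j = 0.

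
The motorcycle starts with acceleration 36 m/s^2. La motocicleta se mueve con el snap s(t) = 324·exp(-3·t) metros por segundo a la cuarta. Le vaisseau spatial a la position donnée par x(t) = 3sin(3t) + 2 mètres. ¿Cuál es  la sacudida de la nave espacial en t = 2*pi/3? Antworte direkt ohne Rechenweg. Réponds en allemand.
Bei t = 2*pi/3, j = -81.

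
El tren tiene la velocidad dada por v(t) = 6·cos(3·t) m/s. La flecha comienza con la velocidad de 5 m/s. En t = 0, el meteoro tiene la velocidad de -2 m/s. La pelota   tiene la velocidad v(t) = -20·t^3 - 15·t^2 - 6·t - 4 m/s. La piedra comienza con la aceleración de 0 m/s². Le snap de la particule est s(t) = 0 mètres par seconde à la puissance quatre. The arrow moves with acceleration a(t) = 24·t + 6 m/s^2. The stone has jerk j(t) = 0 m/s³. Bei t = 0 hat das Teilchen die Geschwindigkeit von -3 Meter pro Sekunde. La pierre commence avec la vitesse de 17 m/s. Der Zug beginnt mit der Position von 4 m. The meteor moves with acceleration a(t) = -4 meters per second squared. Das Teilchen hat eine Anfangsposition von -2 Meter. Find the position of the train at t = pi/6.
We need to integrate our velocity equation v(t) = 6·cos(3·t) 1 time. Finding the integral of v(t) and using x(0) = 4: x(t) = 2·sin(3·t) + 4. From the given position equation x(t) = 2·sin(3·t) + 4, we substitute t = pi/6 to get x = 6.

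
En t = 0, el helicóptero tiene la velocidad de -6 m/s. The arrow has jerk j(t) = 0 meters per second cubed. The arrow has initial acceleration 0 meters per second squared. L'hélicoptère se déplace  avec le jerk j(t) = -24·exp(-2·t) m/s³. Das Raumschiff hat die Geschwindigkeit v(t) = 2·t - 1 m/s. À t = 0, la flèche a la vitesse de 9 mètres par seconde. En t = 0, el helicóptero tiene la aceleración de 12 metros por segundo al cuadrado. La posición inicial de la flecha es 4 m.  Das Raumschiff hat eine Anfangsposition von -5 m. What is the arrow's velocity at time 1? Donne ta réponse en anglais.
We need to integrate our jerk equation j(t) = 0 2 times. The antiderivative of jerk is acceleration. Using a(0) = 0, we get a(t) = 0. Integrating acceleration and using the initial condition v(0) = 9, we get v(t) = 9. From the given velocity equation v(t) = 9, we substitute t = 1 to get v = 9.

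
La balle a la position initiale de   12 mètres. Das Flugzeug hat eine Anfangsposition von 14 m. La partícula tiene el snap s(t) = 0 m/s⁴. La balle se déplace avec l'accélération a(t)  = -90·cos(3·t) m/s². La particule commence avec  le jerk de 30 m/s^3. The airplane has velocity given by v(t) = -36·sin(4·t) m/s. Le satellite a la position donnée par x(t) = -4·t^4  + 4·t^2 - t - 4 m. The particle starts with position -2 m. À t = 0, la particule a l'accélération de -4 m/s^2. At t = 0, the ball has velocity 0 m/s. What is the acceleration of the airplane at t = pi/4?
To solve this, we need to take 1 derivative of our velocity equation v(t) = -36·sin(4·t). The derivative of velocity gives acceleration: a(t) = -144·cos(4·t). We have acceleration a(t) = -144·cos(4·t). Substituting t = pi/4: a(pi/4) = 144.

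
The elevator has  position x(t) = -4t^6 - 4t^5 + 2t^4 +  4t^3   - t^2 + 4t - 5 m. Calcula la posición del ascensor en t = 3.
Tenemos la posición x(t) = -4·t^6 - 4·t^5 + 2·t^4 + 4·t^3 - t^2 + 4·t - 5. Sustituyendo t = 3: x(3) = -3620.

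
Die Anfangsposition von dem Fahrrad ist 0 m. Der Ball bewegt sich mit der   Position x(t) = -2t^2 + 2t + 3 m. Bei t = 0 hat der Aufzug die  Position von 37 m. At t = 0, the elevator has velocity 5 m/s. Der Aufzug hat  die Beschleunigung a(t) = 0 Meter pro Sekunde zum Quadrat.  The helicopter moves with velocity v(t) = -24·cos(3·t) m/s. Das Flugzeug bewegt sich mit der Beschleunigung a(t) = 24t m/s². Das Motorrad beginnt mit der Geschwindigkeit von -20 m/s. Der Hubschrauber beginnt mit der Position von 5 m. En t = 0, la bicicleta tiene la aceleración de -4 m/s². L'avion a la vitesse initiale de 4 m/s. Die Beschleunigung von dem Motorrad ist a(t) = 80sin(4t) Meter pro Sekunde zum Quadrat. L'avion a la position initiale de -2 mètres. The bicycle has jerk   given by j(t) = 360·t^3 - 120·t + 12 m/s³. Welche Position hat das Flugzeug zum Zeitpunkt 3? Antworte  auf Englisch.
To find the answer, we compute 2 integrals of a(t) = 24·t. The integral of acceleration is velocity. Using v(0) = 4, we get v(t) = 12·t^2 + 4. The antiderivative of velocity, with x(0) = -2, gives position: x(t) = 4·t^3 + 4·t - 2. Using x(t) = 4·t^3 + 4·t - 2 and substituting t = 3, we find x = 118.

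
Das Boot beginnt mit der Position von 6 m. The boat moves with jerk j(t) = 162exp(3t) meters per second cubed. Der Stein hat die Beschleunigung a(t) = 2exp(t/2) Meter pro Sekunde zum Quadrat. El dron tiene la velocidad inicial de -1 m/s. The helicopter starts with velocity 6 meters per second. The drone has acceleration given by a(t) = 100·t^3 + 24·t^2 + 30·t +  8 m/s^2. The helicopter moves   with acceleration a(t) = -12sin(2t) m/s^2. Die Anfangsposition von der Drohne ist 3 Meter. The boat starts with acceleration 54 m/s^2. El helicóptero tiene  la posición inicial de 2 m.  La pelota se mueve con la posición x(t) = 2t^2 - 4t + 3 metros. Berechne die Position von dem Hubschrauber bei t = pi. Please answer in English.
We need to integrate our acceleration equation a(t) = -12·sin(2·t) 2 times. The integral of acceleration is velocity. Using v(0) = 6, we get v(t) = 6·cos(2·t). Taking ∫v(t)dt and applying x(0) = 2, we find x(t) = 3·sin(2·t) + 2. Using x(t) = 3·sin(2·t) + 2 and substituting t = pi, we find x = 2.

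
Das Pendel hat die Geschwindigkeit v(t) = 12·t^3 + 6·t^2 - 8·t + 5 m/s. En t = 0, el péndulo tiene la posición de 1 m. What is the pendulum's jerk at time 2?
Starting from velocity v(t) = 12·t^3 + 6·t^2 - 8·t + 5, we take 2 derivatives. Taking d/dt of v(t), we find a(t) = 36·t^2 + 12·t - 8. Taking d/dt of a(t), we find j(t) = 72·t + 12. From the given jerk equation j(t) = 72·t + 12, we substitute t = 2 to get j = 156.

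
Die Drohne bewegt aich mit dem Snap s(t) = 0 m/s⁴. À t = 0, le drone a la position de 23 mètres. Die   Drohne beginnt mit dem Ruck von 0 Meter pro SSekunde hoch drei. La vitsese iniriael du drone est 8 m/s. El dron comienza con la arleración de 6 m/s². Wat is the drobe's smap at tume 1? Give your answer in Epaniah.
Tenemos el snap s(t) = 0. Sustituyendo t = 1: s(1) = 0.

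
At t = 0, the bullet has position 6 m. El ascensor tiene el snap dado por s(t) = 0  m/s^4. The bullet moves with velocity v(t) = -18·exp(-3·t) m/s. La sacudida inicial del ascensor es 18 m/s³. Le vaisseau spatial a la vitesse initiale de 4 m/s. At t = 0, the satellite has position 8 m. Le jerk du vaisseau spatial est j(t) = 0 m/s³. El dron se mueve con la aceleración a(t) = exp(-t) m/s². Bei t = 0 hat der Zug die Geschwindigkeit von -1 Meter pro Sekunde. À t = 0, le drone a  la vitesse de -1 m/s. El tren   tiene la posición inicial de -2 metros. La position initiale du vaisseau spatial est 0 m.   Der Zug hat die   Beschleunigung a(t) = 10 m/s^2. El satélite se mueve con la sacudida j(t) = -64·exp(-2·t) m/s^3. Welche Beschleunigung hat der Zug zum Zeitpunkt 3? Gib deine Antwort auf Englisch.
Using a(t) = 10 and substituting t = 3, we find a = 10.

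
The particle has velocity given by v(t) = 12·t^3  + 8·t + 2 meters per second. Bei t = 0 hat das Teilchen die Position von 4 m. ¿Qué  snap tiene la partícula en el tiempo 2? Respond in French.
En partant de la vitesse v(t) = 12·t^3 + 8·t + 2, nous prenons 3 dérivées. En prenant d/dt de v(t), nous trouvons a(t) = 36·t^2 + 8. En prenant d/dt de a(t), nous trouvons j(t) = 72·t. En prenant d/dt de j(t), nous trouvons s(t) = 72. Nous avons le snap s(t) = 72. En substituant t = 2: s(2) = 72.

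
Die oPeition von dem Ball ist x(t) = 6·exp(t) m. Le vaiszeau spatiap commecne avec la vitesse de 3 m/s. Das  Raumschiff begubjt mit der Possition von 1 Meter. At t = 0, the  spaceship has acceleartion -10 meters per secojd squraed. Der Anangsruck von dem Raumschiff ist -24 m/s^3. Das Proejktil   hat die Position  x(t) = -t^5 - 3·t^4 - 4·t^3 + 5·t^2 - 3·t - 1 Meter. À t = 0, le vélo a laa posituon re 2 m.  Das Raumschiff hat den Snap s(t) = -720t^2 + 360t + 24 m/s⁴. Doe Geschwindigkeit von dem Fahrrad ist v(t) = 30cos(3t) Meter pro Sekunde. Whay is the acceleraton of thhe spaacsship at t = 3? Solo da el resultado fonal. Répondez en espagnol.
a(3) = -3214.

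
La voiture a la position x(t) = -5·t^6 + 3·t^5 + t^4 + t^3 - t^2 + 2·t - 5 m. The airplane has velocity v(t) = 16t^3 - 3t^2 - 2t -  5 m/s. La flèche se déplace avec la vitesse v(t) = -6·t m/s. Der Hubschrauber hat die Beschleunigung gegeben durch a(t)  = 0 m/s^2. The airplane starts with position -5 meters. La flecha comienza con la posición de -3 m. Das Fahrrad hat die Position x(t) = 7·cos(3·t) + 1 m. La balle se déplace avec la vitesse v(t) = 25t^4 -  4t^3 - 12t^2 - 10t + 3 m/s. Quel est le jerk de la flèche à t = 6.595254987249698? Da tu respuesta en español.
Partiendo de la velocidad v(t) = -6·t, tomamos 2 derivadas. Derivando la velocidad, obtenemos la aceleración: a(t) = -6. La derivada de la aceleración da la sacudida: j(t) = 0. Usando j(t) = 0 y sustituyendo t = 6.595254987249698, encontramos j = 0.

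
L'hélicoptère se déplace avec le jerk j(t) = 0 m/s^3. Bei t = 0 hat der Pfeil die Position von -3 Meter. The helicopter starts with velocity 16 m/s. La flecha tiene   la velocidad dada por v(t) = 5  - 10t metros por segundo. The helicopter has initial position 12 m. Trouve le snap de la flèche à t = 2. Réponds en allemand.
Um dies zu lösen, müssen wir 3 Ableitungen unserer Gleichung für die Geschwindigkeit v(t) = 5 - 10·t nehmen. Mit d/dt von v(t) finden wir a(t) = -10. Durch Ableiten von der Beschleunigung erhalten wir den Ruck: j(t) = 0. Durch Ableiten von dem Ruck erhalten wir den Snap: s(t) = 0. Mit s(t) = 0 und Einsetzen von t = 2, finden wir s = 0.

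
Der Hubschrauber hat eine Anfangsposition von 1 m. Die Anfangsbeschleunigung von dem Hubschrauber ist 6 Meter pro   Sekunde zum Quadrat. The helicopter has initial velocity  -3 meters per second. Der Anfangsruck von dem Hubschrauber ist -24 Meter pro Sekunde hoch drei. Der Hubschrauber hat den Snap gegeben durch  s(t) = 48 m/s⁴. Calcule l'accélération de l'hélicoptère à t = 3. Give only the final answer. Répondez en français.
a(3) = 150.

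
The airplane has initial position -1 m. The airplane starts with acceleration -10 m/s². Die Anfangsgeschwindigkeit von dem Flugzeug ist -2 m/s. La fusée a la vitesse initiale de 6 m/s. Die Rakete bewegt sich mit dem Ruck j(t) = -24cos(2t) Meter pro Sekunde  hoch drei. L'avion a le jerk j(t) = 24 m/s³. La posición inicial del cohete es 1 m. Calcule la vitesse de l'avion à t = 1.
Nous devons intégrer notre équation du jerk j(t) = 24 2 fois. En prenant ∫j(t)dt et en appliquant a(0) = -10, nous trouvons a(t) = 24·t - 10. L'intégrale de l'accélération est la vitesse. En utilisant v(0) = -2, nous obtenons v(t) = 12·t^2 - 10·t - 2. Nous avons la vitesse v(t) = 12·t^2 - 10·t - 2. En substituant t = 1: v(1) = 0.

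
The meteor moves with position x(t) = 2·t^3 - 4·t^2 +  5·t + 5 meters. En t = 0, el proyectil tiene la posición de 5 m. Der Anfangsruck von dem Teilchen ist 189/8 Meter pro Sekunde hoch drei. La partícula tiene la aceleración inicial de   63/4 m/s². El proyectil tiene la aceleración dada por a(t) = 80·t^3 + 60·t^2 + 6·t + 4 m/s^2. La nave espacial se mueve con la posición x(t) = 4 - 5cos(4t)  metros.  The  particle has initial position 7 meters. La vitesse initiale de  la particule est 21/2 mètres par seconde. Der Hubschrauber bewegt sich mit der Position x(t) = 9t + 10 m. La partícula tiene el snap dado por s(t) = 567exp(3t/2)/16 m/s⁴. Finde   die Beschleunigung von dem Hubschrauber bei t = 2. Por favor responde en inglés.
Starting from position x(t) = 9·t + 10, we take 2 derivatives. Taking d/dt of x(t), we find v(t) = 9. Differentiating velocity, we get acceleration: a(t) = 0. We have acceleration a(t) = 0. Substituting t = 2: a(2) = 0.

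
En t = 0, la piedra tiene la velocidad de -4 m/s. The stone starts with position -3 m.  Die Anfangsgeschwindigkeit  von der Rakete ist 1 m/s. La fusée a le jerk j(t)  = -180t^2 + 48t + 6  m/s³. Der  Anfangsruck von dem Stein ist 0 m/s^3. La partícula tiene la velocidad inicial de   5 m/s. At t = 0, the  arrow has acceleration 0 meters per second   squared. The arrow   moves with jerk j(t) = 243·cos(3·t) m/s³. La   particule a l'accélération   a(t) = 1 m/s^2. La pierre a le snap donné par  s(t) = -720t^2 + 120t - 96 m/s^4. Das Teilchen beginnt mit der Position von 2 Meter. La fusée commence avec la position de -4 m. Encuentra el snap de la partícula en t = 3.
Partiendo de la aceleración a(t) = 1, tomamos 2 derivadas. Derivando la aceleración, obtenemos la sacudida: j(t) = 0. Tomando d/dt de j(t), encontramos s(t) = 0. Tenemos el snap s(t) = 0. Sustituyendo t = 3: s(3) = 0.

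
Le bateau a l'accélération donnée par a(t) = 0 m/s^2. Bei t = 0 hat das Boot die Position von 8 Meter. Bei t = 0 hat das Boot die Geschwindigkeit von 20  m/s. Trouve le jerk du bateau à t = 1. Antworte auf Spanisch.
Partiendo de la aceleración a(t) = 0, tomamos 1 derivada. Derivando la aceleración, obtenemos la sacudida: j(t) = 0. De la ecuación de la sacudida j(t) = 0, sustituimos t = 1 para obtener j = 0.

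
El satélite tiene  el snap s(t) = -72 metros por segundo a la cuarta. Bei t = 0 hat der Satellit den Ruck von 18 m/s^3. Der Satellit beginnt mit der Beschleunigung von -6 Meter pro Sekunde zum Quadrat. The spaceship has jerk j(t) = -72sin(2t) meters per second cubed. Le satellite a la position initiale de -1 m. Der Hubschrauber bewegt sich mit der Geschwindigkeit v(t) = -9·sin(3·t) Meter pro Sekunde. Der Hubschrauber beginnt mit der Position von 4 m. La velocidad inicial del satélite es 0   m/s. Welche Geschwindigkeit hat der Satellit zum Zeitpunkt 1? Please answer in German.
Wir müssen unsere Gleichung für den Snap s(t) = -72 3-mal integrieren. Mit ∫s(t)dt und Anwendung von j(0) = 18, finden wir j(t) = 18 - 72·t. Die Stammfunktion von dem Ruck ist die Beschleunigung. Mit a(0) = -6 erhalten wir a(t) = -36·t^2 + 18·t - 6. Durch Integration von der Beschleunigung und Verwendung der Anfangsbedingung v(0) = 0, erhalten wir v(t) = 3·t·(-4·t^2 + 3·t - 2). Wir haben die Geschwindigkeit v(t) = 3·t·(-4·t^2 + 3·t - 2). Durch Einsetzen von t = 1: v(1) = -9.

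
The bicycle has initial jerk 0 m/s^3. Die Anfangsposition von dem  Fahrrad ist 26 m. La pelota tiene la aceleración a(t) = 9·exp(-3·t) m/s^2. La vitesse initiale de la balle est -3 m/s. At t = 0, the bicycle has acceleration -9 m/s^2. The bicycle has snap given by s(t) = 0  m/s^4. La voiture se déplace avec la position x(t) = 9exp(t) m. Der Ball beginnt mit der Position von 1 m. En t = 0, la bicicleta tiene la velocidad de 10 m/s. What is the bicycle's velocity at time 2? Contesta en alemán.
Wir müssen das Integral unserer Gleichung für den Snap s(t) = 0 3-mal finden. Durch Integration von dem Snap und Verwendung der Anfangsbedingung j(0) = 0, erhalten wir j(t) = 0. Mit ∫j(t)dt und Anwendung von a(0) = -9, finden wir a(t) = -9. Durch Integration von der Beschleunigung und Verwendung der Anfangsbedingung v(0) = 10, erhalten wir v(t) = 10 - 9·t. Aus der Gleichung für die Geschwindigkeit v(t) = 10 - 9·t, setzen wir t = 2 ein und erhalten v = -8.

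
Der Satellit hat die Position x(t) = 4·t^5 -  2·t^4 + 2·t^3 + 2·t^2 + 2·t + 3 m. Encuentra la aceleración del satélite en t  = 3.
Debemos derivar nuestra ecuación de la posición x(t) = 4·t^5 - 2·t^4 + 2·t^3 + 2·t^2 + 2·t + 3 2 veces. La derivada de la posición da la velocidad: v(t) = 20·t^4 - 8·t^3 + 6·t^2 + 4·t + 2. Derivando la velocidad, obtenemos la aceleración: a(t) = 80·t^3 - 24·t^2 + 12·t + 4. Usando a(t) = 80·t^3 - 24·t^2 + 12·t + 4 y sustituyendo t = 3, encontramos a = 1984.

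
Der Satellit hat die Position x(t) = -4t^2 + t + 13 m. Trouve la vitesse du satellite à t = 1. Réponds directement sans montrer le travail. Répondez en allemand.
v(1) = -7.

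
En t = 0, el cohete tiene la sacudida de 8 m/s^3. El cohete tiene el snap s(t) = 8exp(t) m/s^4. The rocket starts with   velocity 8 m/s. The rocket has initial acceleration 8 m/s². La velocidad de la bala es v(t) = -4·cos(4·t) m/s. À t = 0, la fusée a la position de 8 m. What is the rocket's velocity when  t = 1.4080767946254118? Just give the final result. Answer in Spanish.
La respuesta es 32.7046848853133.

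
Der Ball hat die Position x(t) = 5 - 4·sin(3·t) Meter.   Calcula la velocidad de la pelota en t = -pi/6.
Partiendo de la posición x(t) = 5 - 4·sin(3·t), tomamos 1 derivada. Derivando la posición, obtenemos la velocidad: v(t) = -12·cos(3·t). Usando v(t) = -12·cos(3·t) y sustituyendo t = -pi/6, encontramos v = 0.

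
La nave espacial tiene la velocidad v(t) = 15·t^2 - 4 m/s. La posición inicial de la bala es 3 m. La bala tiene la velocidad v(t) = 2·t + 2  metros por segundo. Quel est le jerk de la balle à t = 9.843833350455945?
Pour résoudre ceci, nous devons prendre 2 dérivées de notre équation de la vitesse v(t) = 2·t + 2. La dérivée de la vitesse donne l'accélération: a(t) = 2. En prenant d/dt de a(t), nous trouvons j(t) = 0. De l'équation du jerk j(t) = 0, nous substituons t = 9.843833350455945 pour obtenir j = 0.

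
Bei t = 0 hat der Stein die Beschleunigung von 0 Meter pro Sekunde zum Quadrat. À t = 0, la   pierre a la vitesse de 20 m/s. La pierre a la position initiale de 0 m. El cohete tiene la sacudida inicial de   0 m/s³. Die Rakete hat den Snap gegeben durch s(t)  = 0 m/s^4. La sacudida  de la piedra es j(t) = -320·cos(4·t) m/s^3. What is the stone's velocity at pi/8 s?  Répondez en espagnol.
Para resolver esto, necesitamos tomar 2 integrales de nuestra ecuación de la sacudida j(t) = -320·cos(4·t). La integral de la sacudida es la aceleración. Usando a(0) = 0, obtenemos a(t) = -80·sin(4·t). Integrando la aceleración y usando la condición inicial v(0) = 20, obtenemos v(t) = 20·cos(4·t). Usando v(t) = 20·cos(4·t) y sustituyendo t = pi/8, encontramos v = 0.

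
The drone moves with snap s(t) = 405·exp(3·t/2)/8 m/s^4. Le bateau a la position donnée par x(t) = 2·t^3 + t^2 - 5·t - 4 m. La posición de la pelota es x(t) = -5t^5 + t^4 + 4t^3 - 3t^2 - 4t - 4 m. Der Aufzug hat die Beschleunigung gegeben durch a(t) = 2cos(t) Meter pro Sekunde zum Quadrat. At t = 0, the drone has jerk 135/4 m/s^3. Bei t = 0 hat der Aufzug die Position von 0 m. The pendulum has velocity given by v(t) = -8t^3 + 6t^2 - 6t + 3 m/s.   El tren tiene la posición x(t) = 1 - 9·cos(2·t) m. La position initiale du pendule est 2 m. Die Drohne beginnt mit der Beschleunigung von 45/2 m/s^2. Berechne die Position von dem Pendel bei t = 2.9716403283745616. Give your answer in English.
We need to integrate our velocity equation v(t) = -8·t^3 + 6·t^2 - 6·t + 3 1 time. Taking ∫v(t)dt and applying x(0) = 2, we find x(t) = -2·t^4 + 2·t^3 - 3·t^2 + 3·t + 2. Using x(t) = -2·t^4 + 2·t^3 - 3·t^2 + 3·t + 2 and substituting t = 2.9716403283745616, we find x = -119.054634821712.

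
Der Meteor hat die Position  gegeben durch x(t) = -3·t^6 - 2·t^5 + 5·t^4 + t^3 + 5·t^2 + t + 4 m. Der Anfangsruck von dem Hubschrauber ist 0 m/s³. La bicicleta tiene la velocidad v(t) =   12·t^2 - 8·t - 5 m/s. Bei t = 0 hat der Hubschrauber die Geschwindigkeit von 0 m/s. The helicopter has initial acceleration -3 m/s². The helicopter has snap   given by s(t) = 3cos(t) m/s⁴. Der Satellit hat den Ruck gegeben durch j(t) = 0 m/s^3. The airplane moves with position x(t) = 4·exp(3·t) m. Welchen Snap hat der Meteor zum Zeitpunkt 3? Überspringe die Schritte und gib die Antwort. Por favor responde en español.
El snap en t = 3 es s = -10320.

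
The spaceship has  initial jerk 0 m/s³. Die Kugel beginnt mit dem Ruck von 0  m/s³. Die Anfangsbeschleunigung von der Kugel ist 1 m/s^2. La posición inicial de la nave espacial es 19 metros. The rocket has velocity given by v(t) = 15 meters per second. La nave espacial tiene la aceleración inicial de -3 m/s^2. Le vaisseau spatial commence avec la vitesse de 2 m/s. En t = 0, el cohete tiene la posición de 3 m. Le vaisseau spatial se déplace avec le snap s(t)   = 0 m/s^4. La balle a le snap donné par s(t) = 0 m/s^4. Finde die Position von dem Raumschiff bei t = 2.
Wir müssen unsere Gleichung für den Snap s(t) = 0 4-mal integrieren. Die Stammfunktion von dem Snap, mit j(0) = 0, ergibt den Ruck: j(t) = 0. Die Stammfunktion von dem Ruck ist die Beschleunigung. Mit a(0) = -3 erhalten wir a(t) = -3. Das Integral von der Beschleunigung ist die Geschwindigkeit. Mit v(0) = 2 erhalten wir v(t) = 2 - 3·t. Durch Integration von der Geschwindigkeit und Verwendung der Anfangsbedingung x(0) = 19, erhalten wir x(t) = -3·t^2/2 + 2·t + 19. Wir haben die Position x(t) = -3·t^2/2 + 2·t + 19. Durch Einsetzen von t = 2: x(2) = 17.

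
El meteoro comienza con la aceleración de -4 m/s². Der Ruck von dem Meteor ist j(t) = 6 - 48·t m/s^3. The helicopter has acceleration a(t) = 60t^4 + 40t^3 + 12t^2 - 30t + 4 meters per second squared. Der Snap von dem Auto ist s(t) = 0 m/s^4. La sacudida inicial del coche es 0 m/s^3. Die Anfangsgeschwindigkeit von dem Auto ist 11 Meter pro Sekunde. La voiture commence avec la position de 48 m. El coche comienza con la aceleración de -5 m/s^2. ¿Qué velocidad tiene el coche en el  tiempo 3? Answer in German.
Ausgehend von dem Snap s(t) = 0, nehmen wir 3 Stammfunktionen. Durch Integration von dem Snap und Verwendung der Anfangsbedingung j(0) = 0, erhalten wir j(t) = 0. Die Stammfunktion von dem Ruck ist die Beschleunigung. Mit a(0) = -5 erhalten wir a(t) = -5. Das Integral von der Beschleunigung ist die Geschwindigkeit. Mit v(0) = 11 erhalten wir v(t) = 11 - 5·t. Aus der Gleichung für die Geschwindigkeit v(t) = 11 - 5·t, setzen wir t = 3 ein und erhalten v = -4.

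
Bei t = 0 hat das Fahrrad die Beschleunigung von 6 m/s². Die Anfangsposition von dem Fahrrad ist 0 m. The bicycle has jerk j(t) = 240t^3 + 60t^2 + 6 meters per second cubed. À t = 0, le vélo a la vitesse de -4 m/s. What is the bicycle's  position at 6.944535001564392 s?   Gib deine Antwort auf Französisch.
Nous devons trouver la primitive de notre équation du jerk j(t) = 240·t^3 + 60·t^2 + 6 3 fois. La primitive du jerk, avec a(0) = 6, donne l'accélération: a(t) = 60·t^4 + 20·t^3 + 6·t + 6. L'intégrale de l'accélération, avec v(0) = -4, donne la vitesse: v(t) = 12·t^5 + 5·t^4 + 3·t^2 + 6·t - 4. En intégrant la vitesse et en utilisant la condition initiale x(0) = 0, nous obtenons x(t) = 2·t^6 + t^5 + t^3 + 3·t^2 - 4·t. En utilisant x(t) = 2·t^6 + t^5 + t^3 + 3·t^2 - 4·t et en substituant t = 6.944535001564392, nous trouvons x = 240934.284706414.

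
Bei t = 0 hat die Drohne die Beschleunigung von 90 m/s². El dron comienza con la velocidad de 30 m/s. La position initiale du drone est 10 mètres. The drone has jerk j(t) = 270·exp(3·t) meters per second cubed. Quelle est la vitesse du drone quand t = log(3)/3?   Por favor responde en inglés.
To find the answer, we compute 2 integrals of j(t) = 270·exp(3·t). The antiderivative of jerk, with a(0) = 90, gives acceleration: a(t) = 90·exp(3·t). Taking ∫a(t)dt and applying v(0) = 30, we find v(t) = 30·exp(3·t). We have velocity v(t) = 30·exp(3·t). Substituting t = log(3)/3: v(log(3)/3) = 90.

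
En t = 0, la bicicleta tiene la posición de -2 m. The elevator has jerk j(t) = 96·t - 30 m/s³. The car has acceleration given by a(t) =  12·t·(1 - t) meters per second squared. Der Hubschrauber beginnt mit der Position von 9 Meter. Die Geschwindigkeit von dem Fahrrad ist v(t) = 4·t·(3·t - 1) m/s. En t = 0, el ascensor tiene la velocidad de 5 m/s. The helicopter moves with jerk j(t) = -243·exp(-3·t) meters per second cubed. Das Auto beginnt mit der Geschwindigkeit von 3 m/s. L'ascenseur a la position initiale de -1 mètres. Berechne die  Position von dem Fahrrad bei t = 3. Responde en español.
Debemos encontrar la antiderivada de nuestra ecuación de la velocidad v(t) = 4·t·(3·t - 1) 1 vez. La integral de la velocidad, con x(0) = -2, da la posición: x(t) = 4·t^3 - 2·t^2 - 2. De la ecuación de la posición x(t) = 4·t^3 - 2·t^2 - 2, sustituimos t = 3 para obtener x = 88.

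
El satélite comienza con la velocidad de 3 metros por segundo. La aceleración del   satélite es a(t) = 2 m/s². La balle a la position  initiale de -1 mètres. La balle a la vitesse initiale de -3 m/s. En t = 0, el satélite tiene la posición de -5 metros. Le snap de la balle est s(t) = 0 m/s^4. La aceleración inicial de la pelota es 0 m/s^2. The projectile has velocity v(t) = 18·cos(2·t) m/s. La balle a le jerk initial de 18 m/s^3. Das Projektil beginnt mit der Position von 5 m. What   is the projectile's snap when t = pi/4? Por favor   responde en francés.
Pour résoudre ceci, nous devons prendre 3 dérivées de notre équation de la vitesse v(t) = 18·cos(2·t). En dérivant la vitesse, nous obtenons l'accélération: a(t) = -36·sin(2·t). En prenant d/dt de a(t), nous trouvons j(t) = -72·cos(2·t). En dérivant le jerk, nous obtenons le snap: s(t) = 144·sin(2·t). En utilisant s(t) = 144·sin(2·t) et en substituant t = pi/4, nous trouvons s = 144.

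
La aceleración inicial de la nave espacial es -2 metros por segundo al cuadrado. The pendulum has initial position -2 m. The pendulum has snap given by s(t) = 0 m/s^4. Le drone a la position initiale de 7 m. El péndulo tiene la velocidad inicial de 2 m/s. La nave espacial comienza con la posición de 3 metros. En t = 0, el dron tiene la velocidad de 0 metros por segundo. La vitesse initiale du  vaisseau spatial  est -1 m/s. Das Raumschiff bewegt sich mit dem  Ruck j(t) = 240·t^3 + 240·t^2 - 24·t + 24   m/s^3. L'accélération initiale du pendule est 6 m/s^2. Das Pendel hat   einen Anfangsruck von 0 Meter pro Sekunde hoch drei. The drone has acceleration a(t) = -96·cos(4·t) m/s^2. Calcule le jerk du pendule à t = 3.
Pour résoudre ceci, nous devons prendre 1 intégrale de notre équation du snap s(t) = 0. L'intégrale du snap, avec j(0) = 0, donne le jerk: j(t) = 0. De l'équation du jerk j(t) = 0, nous substituons t = 3 pour obtenir j = 0.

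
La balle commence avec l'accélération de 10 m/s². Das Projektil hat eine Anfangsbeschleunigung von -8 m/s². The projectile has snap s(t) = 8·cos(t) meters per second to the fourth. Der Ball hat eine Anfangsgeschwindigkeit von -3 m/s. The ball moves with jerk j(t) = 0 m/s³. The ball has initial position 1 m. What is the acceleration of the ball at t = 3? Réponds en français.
En partant du jerk j(t) = 0, nous prenons 1 primitive. L'intégrale du jerk, avec a(0) = 10, donne l'accélération: a(t) = 10. En utilisant a(t) = 10 et en substituant t = 3, nous trouvons a = 10.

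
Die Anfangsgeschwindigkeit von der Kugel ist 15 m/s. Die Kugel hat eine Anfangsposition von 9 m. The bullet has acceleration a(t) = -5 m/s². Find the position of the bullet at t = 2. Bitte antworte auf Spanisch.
Necesitamos integrar nuestra ecuación de la aceleración a(t) = -5 2 veces. La antiderivada de la aceleración es la velocidad. Usando v(0) = 15, obtenemos v(t) = 15 - 5·t. La integral de la velocidad es la posición. Usando x(0) = 9, obtenemos x(t) = -5·t^2/2 + 15·t + 9. De la ecuación de la posición x(t) = -5·t^2/2 + 15·t + 9, sustituimos t = 2 para obtener x = 29.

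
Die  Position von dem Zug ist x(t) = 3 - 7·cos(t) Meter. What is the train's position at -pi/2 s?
Using x(t) = 3 - 7·cos(t) and substituting t = -pi/2, we find x = 3.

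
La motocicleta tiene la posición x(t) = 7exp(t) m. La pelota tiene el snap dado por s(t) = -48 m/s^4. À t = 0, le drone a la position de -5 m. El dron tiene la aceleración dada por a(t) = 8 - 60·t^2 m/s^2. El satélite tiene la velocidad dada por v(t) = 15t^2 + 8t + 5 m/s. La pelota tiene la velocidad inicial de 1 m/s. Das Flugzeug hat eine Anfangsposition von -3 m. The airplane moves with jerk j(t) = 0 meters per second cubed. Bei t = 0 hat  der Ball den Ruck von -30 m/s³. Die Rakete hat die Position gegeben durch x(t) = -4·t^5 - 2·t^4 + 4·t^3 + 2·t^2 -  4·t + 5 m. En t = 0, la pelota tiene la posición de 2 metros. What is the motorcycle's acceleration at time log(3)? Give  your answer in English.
We must differentiate our position equation x(t) = 7·exp(t) 2 times. Differentiating position, we get velocity: v(t) = 7·exp(t). The derivative of velocity gives acceleration: a(t) = 7·exp(t). Using a(t) = 7·exp(t) and substituting t = log(3), we find a = 21.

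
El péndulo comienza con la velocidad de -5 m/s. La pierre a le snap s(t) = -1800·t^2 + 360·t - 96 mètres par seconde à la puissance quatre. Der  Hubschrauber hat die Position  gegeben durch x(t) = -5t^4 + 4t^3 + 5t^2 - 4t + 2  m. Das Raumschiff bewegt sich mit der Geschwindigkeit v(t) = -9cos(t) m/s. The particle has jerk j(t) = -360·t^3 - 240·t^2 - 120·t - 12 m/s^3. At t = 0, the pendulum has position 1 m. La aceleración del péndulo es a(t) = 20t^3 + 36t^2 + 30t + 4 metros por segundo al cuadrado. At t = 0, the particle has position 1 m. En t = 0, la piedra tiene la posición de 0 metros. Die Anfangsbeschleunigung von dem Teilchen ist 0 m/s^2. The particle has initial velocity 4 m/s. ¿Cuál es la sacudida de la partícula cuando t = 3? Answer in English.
Using j(t) = -360·t^3 - 240·t^2 - 120·t - 12 and substituting t = 3, we find j = -12252.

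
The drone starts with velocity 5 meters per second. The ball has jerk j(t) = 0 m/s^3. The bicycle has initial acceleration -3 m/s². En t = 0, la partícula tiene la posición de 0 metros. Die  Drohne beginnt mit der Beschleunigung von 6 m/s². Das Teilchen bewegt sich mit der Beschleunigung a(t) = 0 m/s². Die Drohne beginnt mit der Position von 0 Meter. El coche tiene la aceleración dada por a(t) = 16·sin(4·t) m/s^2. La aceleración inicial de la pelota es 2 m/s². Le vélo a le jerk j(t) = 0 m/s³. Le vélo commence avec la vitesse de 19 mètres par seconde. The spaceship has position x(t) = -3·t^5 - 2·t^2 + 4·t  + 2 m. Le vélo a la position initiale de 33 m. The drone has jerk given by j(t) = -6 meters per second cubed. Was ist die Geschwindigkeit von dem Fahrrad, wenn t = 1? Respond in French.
Nous devons intégrer notre équation du jerk j(t) = 0 2 fois. La primitive du jerk, avec a(0) = -3, donne l'accélération: a(t) = -3. La primitive de l'accélération est la vitesse. En utilisant v(0) = 19, nous obtenons v(t) = 19 - 3·t. Nous avons la vitesse v(t) = 19 - 3·t. En substituant t = 1: v(1) = 16.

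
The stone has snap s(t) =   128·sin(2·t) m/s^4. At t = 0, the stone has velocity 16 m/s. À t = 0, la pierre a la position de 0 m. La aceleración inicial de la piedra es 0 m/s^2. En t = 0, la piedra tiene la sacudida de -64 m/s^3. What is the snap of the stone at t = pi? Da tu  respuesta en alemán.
Aus der Gleichung für den Snap s(t) = 128·sin(2·t), setzen wir t = pi ein und erhalten s = 0.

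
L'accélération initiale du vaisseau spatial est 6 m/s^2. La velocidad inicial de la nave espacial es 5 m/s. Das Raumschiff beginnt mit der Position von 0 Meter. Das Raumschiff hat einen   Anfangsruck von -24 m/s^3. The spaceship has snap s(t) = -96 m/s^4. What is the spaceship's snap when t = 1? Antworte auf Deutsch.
Wir haben den Snap s(t) = -96. Durch Einsetzen von t = 1: s(1) = -96.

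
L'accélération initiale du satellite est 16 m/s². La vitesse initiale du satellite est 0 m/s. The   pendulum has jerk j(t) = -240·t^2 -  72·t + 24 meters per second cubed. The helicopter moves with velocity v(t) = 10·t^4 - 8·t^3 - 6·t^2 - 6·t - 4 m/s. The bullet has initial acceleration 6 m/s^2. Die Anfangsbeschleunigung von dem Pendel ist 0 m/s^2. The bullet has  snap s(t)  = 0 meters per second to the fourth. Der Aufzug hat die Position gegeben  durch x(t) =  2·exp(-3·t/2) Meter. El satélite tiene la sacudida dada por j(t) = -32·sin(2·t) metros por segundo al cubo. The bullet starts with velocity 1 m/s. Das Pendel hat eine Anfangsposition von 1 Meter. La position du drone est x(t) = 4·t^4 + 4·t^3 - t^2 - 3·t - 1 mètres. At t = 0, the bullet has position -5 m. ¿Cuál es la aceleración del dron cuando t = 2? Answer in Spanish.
Para resolver esto, necesitamos tomar 2 derivadas de nuestra ecuación de la posición x(t) = 4·t^4 + 4·t^3 - t^2 - 3·t - 1. Derivando la posición, obtenemos la velocidad: v(t) = 16·t^3 + 12·t^2 - 2·t - 3. La derivada de la velocidad da la aceleración: a(t) = 48·t^2 + 24·t - 2. De la ecuación de la aceleración a(t) = 48·t^2 + 24·t - 2, sustituimos t = 2 para obtener a = 238.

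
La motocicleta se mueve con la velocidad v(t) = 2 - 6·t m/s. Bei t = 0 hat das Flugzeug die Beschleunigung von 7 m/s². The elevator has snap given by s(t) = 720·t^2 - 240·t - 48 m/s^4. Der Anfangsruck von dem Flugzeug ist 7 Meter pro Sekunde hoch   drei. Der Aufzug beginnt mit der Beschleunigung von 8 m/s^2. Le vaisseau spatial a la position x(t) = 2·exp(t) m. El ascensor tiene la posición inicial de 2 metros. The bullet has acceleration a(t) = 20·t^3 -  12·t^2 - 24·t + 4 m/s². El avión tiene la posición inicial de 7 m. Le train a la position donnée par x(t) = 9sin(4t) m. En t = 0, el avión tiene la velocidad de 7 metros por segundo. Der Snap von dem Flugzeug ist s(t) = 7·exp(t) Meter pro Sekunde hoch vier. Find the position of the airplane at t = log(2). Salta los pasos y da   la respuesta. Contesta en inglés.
The position at t = log(2) is x = 14.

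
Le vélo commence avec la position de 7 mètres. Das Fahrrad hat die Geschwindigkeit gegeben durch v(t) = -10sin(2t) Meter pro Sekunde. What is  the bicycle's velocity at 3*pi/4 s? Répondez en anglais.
We have velocity v(t) = -10·sin(2·t). Substituting t = 3*pi/4: v(3*pi/4) = 10.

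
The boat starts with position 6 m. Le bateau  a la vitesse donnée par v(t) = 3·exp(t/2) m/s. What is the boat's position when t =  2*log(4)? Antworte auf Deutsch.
Ausgehend von der Geschwindigkeit v(t) = 3·exp(t/2), nehmen wir 1 Integral. Das Integral von der Geschwindigkeit ist die Position. Mit x(0) = 6 erhalten wir x(t) = 6·exp(t/2). Aus der Gleichung für die Position x(t) = 6·exp(t/2), setzen wir t = 2*log(4) ein und erhalten x = 24.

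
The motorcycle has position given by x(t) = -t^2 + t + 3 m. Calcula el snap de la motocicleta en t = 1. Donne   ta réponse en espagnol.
Partiendo de la posición x(t) = -t^2 + t + 3, tomamos 4 derivadas. La derivada de la posición da la velocidad: v(t) = 1 - 2·t. Derivando la velocidad, obtenemos la aceleración: a(t) = -2. Tomando d/dt de a(t), encontramos j(t) = 0. Tomando d/dt de j(t), encontramos s(t) = 0. Usando s(t) = 0 y sustituyendo t = 1, encontramos s = 0.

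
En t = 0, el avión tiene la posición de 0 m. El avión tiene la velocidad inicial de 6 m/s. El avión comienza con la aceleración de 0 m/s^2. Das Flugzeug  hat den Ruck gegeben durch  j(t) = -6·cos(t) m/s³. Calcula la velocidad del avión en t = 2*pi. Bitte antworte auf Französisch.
Pour résoudre ceci, nous devons prendre 2 primitives de notre équation du jerk j(t) = -6·cos(t). En prenant ∫j(t)dt et en appliquant a(0) = 0, nous trouvons a(t) = -6·sin(t). La primitive de l'accélération, avec v(0) = 6, donne la vitesse: v(t) = 6·cos(t). En utilisant v(t) = 6·cos(t) et en substituant t = 2*pi, nous trouvons v = 6.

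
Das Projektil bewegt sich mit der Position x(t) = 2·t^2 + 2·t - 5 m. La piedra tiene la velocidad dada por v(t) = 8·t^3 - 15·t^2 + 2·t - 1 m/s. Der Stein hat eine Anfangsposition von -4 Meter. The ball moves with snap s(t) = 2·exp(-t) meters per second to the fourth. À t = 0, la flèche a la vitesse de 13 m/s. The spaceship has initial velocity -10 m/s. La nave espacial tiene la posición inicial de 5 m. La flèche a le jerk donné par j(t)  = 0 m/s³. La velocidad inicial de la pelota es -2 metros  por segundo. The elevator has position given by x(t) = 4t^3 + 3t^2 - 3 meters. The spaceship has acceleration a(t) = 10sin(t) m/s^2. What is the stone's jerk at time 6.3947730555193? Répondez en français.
En partant de la vitesse v(t) = 8·t^3 - 15·t^2 + 2·t - 1, nous prenons 2 dérivées. En dérivant la vitesse, nous obtenons l'accélération: a(t) = 24·t^2 - 30·t + 2. En prenant d/dt de a(t), nous trouvons j(t) = 48·t - 30. En utilisant j(t) = 48·t - 30 et en substituant t = 6.3947730555193, nous trouvons j = 276.949106664926.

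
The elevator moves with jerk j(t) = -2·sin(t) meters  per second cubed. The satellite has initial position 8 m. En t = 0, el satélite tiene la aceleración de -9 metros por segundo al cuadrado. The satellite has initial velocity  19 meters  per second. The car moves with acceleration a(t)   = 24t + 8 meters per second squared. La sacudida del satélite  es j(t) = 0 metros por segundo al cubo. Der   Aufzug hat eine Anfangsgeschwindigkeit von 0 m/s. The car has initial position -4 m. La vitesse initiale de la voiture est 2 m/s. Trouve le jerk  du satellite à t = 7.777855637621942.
De l'équation du jerk j(t) = 0, nous substituons t = 7.777855637621942 pour obtenir j = 0.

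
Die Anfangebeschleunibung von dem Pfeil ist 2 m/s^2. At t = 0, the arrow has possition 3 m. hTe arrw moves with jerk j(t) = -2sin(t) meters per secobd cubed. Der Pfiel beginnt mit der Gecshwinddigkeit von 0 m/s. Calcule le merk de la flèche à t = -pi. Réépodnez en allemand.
Aus der Gleichung für den Ruck j(t) = -2·sin(t), setzen wir t = -pi ein und erhalten j = 0.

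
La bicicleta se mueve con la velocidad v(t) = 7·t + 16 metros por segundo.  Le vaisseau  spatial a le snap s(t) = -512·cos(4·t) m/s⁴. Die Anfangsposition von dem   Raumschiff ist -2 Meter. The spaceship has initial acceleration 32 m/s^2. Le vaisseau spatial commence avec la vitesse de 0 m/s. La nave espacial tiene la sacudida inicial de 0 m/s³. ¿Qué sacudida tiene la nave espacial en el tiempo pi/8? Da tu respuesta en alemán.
Ausgehend von dem Snap s(t) = -512·cos(4·t), nehmen wir 1 Stammfunktion. Durch Integration von dem Snap und Verwendung der Anfangsbedingung j(0) = 0, erhalten wir j(t) = -128·sin(4·t). Mit j(t) = -128·sin(4·t) und Einsetzen von t = pi/8, finden wir j = -128.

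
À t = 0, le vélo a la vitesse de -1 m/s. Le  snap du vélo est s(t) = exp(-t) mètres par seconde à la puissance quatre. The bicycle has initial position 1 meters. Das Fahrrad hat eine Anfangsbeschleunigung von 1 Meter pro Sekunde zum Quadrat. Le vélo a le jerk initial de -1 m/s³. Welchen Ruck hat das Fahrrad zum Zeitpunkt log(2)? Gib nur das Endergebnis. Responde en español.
La respuesta es -1/2.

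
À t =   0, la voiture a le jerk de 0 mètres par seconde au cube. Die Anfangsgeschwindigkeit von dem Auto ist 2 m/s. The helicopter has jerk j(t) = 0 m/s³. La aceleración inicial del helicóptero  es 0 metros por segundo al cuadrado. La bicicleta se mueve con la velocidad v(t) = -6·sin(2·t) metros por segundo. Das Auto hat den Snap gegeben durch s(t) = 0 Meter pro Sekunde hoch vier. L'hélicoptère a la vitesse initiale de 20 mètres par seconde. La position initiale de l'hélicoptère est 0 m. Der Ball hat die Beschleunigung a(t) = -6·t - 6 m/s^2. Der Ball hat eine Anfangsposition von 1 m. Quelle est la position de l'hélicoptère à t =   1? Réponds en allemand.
Wir müssen unsere Gleichung für den Ruck j(t) = 0 3-mal integrieren. Die Stammfunktion von dem Ruck, mit a(0) = 0, ergibt die Beschleunigung: a(t) = 0. Die Stammfunktion von der Beschleunigung ist die Geschwindigkeit. Mit v(0) = 20 erhalten wir v(t) = 20. Das Integral von der Geschwindigkeit ist die Position. Mit x(0) = 0 erhalten wir x(t) = 20·t. Wir haben die Position x(t) = 20·t. Durch Einsetzen von t = 1: x(1) = 20.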